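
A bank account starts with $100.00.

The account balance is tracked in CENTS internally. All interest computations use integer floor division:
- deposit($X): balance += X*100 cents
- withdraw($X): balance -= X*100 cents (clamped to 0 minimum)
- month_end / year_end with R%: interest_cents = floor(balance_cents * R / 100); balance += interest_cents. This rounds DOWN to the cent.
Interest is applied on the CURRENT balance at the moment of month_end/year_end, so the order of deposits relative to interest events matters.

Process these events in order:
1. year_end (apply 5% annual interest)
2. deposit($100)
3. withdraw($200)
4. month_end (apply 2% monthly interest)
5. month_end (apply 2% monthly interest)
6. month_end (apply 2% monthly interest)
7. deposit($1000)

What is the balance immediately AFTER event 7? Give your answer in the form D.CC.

Answer: 1005.30

Derivation:
After 1 (year_end (apply 5% annual interest)): balance=$105.00 total_interest=$5.00
After 2 (deposit($100)): balance=$205.00 total_interest=$5.00
After 3 (withdraw($200)): balance=$5.00 total_interest=$5.00
After 4 (month_end (apply 2% monthly interest)): balance=$5.10 total_interest=$5.10
After 5 (month_end (apply 2% monthly interest)): balance=$5.20 total_interest=$5.20
After 6 (month_end (apply 2% monthly interest)): balance=$5.30 total_interest=$5.30
After 7 (deposit($1000)): balance=$1005.30 total_interest=$5.30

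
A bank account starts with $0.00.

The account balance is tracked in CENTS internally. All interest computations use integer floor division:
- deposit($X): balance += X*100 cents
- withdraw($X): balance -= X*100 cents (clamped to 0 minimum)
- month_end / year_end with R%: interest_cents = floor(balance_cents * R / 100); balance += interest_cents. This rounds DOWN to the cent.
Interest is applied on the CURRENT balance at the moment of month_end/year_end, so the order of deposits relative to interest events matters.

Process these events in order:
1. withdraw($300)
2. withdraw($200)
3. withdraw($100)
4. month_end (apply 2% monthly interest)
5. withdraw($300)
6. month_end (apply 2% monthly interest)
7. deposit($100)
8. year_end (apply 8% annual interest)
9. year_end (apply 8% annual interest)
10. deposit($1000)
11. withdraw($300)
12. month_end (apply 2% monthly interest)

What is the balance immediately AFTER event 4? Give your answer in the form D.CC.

Answer: 0.00

Derivation:
After 1 (withdraw($300)): balance=$0.00 total_interest=$0.00
After 2 (withdraw($200)): balance=$0.00 total_interest=$0.00
After 3 (withdraw($100)): balance=$0.00 total_interest=$0.00
After 4 (month_end (apply 2% monthly interest)): balance=$0.00 total_interest=$0.00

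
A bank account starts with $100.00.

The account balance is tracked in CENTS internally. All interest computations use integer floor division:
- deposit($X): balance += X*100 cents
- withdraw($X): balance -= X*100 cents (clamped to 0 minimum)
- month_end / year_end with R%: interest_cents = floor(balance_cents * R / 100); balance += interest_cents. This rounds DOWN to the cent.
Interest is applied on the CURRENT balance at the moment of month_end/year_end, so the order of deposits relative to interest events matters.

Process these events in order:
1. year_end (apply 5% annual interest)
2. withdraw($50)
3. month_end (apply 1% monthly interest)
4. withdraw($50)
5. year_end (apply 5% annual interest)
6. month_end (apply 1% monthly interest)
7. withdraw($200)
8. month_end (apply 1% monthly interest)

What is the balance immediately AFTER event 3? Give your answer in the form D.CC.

After 1 (year_end (apply 5% annual interest)): balance=$105.00 total_interest=$5.00
After 2 (withdraw($50)): balance=$55.00 total_interest=$5.00
After 3 (month_end (apply 1% monthly interest)): balance=$55.55 total_interest=$5.55

Answer: 55.55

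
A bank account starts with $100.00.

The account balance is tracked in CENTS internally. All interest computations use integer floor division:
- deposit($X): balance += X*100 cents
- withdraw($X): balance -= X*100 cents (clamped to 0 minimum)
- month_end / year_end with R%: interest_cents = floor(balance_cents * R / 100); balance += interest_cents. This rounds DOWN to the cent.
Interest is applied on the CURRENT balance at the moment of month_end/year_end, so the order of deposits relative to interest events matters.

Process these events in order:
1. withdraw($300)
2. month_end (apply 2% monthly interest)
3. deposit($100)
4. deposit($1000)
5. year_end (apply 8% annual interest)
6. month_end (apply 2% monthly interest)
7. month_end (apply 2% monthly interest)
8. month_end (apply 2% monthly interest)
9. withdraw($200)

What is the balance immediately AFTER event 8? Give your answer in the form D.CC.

Answer: 1260.70

Derivation:
After 1 (withdraw($300)): balance=$0.00 total_interest=$0.00
After 2 (month_end (apply 2% monthly interest)): balance=$0.00 total_interest=$0.00
After 3 (deposit($100)): balance=$100.00 total_interest=$0.00
After 4 (deposit($1000)): balance=$1100.00 total_interest=$0.00
After 5 (year_end (apply 8% annual interest)): balance=$1188.00 total_interest=$88.00
After 6 (month_end (apply 2% monthly interest)): balance=$1211.76 total_interest=$111.76
After 7 (month_end (apply 2% monthly interest)): balance=$1235.99 total_interest=$135.99
After 8 (month_end (apply 2% monthly interest)): balance=$1260.70 total_interest=$160.70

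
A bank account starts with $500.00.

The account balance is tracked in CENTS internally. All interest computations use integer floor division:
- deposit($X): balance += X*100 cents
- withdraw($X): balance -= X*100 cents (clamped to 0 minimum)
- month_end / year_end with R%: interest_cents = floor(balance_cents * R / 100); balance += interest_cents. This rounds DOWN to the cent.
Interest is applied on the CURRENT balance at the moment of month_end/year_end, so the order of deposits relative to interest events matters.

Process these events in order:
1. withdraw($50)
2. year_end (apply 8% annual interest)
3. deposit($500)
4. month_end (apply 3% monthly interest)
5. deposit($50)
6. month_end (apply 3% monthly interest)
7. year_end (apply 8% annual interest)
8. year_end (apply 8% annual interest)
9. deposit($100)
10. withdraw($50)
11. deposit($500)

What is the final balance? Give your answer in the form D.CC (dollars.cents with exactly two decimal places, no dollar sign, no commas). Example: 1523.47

Answer: 1830.16

Derivation:
After 1 (withdraw($50)): balance=$450.00 total_interest=$0.00
After 2 (year_end (apply 8% annual interest)): balance=$486.00 total_interest=$36.00
After 3 (deposit($500)): balance=$986.00 total_interest=$36.00
After 4 (month_end (apply 3% monthly interest)): balance=$1015.58 total_interest=$65.58
After 5 (deposit($50)): balance=$1065.58 total_interest=$65.58
After 6 (month_end (apply 3% monthly interest)): balance=$1097.54 total_interest=$97.54
After 7 (year_end (apply 8% annual interest)): balance=$1185.34 total_interest=$185.34
After 8 (year_end (apply 8% annual interest)): balance=$1280.16 total_interest=$280.16
After 9 (deposit($100)): balance=$1380.16 total_interest=$280.16
After 10 (withdraw($50)): balance=$1330.16 total_interest=$280.16
After 11 (deposit($500)): balance=$1830.16 total_interest=$280.16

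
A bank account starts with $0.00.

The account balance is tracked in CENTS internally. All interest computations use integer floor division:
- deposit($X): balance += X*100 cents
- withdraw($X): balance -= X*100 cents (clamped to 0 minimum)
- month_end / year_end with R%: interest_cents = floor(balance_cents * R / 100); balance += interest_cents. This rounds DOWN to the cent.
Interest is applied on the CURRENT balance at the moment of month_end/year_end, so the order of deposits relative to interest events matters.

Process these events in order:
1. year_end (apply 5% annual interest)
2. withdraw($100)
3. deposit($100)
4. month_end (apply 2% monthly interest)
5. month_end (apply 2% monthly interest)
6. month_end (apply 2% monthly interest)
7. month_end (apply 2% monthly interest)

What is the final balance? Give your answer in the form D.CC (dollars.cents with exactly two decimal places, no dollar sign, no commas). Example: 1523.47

After 1 (year_end (apply 5% annual interest)): balance=$0.00 total_interest=$0.00
After 2 (withdraw($100)): balance=$0.00 total_interest=$0.00
After 3 (deposit($100)): balance=$100.00 total_interest=$0.00
After 4 (month_end (apply 2% monthly interest)): balance=$102.00 total_interest=$2.00
After 5 (month_end (apply 2% monthly interest)): balance=$104.04 total_interest=$4.04
After 6 (month_end (apply 2% monthly interest)): balance=$106.12 total_interest=$6.12
After 7 (month_end (apply 2% monthly interest)): balance=$108.24 total_interest=$8.24

Answer: 108.24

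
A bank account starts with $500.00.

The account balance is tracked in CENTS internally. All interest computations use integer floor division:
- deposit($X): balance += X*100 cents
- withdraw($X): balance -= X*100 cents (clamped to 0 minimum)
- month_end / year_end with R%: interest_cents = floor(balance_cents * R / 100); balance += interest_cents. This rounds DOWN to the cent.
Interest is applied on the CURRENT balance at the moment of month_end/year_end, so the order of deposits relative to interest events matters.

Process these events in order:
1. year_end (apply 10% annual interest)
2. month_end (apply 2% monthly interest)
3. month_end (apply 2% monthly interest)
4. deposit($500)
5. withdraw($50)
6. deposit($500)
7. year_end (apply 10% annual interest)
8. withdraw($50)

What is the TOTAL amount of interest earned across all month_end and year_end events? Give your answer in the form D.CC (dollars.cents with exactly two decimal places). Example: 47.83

After 1 (year_end (apply 10% annual interest)): balance=$550.00 total_interest=$50.00
After 2 (month_end (apply 2% monthly interest)): balance=$561.00 total_interest=$61.00
After 3 (month_end (apply 2% monthly interest)): balance=$572.22 total_interest=$72.22
After 4 (deposit($500)): balance=$1072.22 total_interest=$72.22
After 5 (withdraw($50)): balance=$1022.22 total_interest=$72.22
After 6 (deposit($500)): balance=$1522.22 total_interest=$72.22
After 7 (year_end (apply 10% annual interest)): balance=$1674.44 total_interest=$224.44
After 8 (withdraw($50)): balance=$1624.44 total_interest=$224.44

Answer: 224.44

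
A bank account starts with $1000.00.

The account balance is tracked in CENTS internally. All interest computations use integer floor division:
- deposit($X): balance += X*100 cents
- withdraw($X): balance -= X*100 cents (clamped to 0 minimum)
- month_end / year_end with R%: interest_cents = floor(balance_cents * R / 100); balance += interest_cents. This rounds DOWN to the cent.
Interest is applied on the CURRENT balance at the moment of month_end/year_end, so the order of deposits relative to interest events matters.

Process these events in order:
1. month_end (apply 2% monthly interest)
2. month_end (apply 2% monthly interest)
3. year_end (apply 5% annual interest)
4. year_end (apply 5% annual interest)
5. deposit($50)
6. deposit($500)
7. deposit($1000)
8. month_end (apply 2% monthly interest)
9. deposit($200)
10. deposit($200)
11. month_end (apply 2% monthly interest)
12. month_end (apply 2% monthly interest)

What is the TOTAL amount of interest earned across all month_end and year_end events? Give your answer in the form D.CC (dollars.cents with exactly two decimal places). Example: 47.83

Answer: 328.26

Derivation:
After 1 (month_end (apply 2% monthly interest)): balance=$1020.00 total_interest=$20.00
After 2 (month_end (apply 2% monthly interest)): balance=$1040.40 total_interest=$40.40
After 3 (year_end (apply 5% annual interest)): balance=$1092.42 total_interest=$92.42
After 4 (year_end (apply 5% annual interest)): balance=$1147.04 total_interest=$147.04
After 5 (deposit($50)): balance=$1197.04 total_interest=$147.04
After 6 (deposit($500)): balance=$1697.04 total_interest=$147.04
After 7 (deposit($1000)): balance=$2697.04 total_interest=$147.04
After 8 (month_end (apply 2% monthly interest)): balance=$2750.98 total_interest=$200.98
After 9 (deposit($200)): balance=$2950.98 total_interest=$200.98
After 10 (deposit($200)): balance=$3150.98 total_interest=$200.98
After 11 (month_end (apply 2% monthly interest)): balance=$3213.99 total_interest=$263.99
After 12 (month_end (apply 2% monthly interest)): balance=$3278.26 total_interest=$328.26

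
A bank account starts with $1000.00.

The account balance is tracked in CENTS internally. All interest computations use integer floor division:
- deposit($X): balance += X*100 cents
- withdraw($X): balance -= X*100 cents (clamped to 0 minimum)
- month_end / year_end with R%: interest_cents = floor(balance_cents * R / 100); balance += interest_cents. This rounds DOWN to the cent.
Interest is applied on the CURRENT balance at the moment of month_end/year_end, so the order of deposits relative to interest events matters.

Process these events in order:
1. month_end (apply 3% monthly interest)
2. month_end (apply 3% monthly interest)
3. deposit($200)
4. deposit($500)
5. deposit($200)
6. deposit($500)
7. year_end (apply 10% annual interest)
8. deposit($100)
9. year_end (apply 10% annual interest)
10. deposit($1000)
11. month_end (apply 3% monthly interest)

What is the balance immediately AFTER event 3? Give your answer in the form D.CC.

After 1 (month_end (apply 3% monthly interest)): balance=$1030.00 total_interest=$30.00
After 2 (month_end (apply 3% monthly interest)): balance=$1060.90 total_interest=$60.90
After 3 (deposit($200)): balance=$1260.90 total_interest=$60.90

Answer: 1260.90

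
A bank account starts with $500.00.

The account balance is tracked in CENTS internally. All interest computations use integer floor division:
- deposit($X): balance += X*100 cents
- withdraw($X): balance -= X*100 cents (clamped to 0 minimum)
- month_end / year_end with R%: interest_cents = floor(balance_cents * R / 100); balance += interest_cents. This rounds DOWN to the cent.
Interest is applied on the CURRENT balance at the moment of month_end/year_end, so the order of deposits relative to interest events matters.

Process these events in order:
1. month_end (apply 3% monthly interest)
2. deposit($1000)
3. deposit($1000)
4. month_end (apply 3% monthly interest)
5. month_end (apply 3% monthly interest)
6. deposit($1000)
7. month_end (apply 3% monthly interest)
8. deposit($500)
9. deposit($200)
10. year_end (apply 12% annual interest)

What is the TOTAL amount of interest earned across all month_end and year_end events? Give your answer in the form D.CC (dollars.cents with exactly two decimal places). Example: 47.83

After 1 (month_end (apply 3% monthly interest)): balance=$515.00 total_interest=$15.00
After 2 (deposit($1000)): balance=$1515.00 total_interest=$15.00
After 3 (deposit($1000)): balance=$2515.00 total_interest=$15.00
After 4 (month_end (apply 3% monthly interest)): balance=$2590.45 total_interest=$90.45
After 5 (month_end (apply 3% monthly interest)): balance=$2668.16 total_interest=$168.16
After 6 (deposit($1000)): balance=$3668.16 total_interest=$168.16
After 7 (month_end (apply 3% monthly interest)): balance=$3778.20 total_interest=$278.20
After 8 (deposit($500)): balance=$4278.20 total_interest=$278.20
After 9 (deposit($200)): balance=$4478.20 total_interest=$278.20
After 10 (year_end (apply 12% annual interest)): balance=$5015.58 total_interest=$815.58

Answer: 815.58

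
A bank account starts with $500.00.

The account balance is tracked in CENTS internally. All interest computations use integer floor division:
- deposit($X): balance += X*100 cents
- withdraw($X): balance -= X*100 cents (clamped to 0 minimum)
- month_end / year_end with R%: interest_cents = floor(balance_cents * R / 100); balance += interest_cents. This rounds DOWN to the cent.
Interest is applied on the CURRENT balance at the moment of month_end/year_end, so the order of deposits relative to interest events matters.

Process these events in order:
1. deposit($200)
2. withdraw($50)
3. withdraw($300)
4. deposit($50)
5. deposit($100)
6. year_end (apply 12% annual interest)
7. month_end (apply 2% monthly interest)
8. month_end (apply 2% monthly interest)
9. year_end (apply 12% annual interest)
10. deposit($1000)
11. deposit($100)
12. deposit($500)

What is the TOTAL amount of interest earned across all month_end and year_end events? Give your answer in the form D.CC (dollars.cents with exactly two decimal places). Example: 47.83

After 1 (deposit($200)): balance=$700.00 total_interest=$0.00
After 2 (withdraw($50)): balance=$650.00 total_interest=$0.00
After 3 (withdraw($300)): balance=$350.00 total_interest=$0.00
After 4 (deposit($50)): balance=$400.00 total_interest=$0.00
After 5 (deposit($100)): balance=$500.00 total_interest=$0.00
After 6 (year_end (apply 12% annual interest)): balance=$560.00 total_interest=$60.00
After 7 (month_end (apply 2% monthly interest)): balance=$571.20 total_interest=$71.20
After 8 (month_end (apply 2% monthly interest)): balance=$582.62 total_interest=$82.62
After 9 (year_end (apply 12% annual interest)): balance=$652.53 total_interest=$152.53
After 10 (deposit($1000)): balance=$1652.53 total_interest=$152.53
After 11 (deposit($100)): balance=$1752.53 total_interest=$152.53
After 12 (deposit($500)): balance=$2252.53 total_interest=$152.53

Answer: 152.53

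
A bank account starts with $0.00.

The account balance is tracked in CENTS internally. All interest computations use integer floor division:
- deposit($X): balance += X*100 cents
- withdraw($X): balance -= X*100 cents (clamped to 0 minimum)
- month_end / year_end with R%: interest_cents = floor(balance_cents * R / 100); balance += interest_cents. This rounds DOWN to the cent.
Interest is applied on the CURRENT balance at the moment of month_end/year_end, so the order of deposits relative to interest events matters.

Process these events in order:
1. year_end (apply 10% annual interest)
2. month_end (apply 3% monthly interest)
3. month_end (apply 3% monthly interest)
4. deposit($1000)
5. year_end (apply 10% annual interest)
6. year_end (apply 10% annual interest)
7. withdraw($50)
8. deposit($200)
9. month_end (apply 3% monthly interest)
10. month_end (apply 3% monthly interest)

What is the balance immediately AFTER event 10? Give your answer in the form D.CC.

After 1 (year_end (apply 10% annual interest)): balance=$0.00 total_interest=$0.00
After 2 (month_end (apply 3% monthly interest)): balance=$0.00 total_interest=$0.00
After 3 (month_end (apply 3% monthly interest)): balance=$0.00 total_interest=$0.00
After 4 (deposit($1000)): balance=$1000.00 total_interest=$0.00
After 5 (year_end (apply 10% annual interest)): balance=$1100.00 total_interest=$100.00
After 6 (year_end (apply 10% annual interest)): balance=$1210.00 total_interest=$210.00
After 7 (withdraw($50)): balance=$1160.00 total_interest=$210.00
After 8 (deposit($200)): balance=$1360.00 total_interest=$210.00
After 9 (month_end (apply 3% monthly interest)): balance=$1400.80 total_interest=$250.80
After 10 (month_end (apply 3% monthly interest)): balance=$1442.82 total_interest=$292.82

Answer: 1442.82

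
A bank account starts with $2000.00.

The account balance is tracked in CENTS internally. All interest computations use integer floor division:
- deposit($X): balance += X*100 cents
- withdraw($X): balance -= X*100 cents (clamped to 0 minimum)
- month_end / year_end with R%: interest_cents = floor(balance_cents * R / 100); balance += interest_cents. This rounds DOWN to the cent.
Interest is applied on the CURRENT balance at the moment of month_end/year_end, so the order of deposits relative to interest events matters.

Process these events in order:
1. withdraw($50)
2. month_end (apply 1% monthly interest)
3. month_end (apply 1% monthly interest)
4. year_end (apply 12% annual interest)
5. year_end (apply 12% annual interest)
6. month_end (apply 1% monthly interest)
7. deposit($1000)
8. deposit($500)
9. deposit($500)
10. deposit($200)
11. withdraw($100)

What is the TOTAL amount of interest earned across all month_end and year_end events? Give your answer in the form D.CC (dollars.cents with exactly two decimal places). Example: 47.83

After 1 (withdraw($50)): balance=$1950.00 total_interest=$0.00
After 2 (month_end (apply 1% monthly interest)): balance=$1969.50 total_interest=$19.50
After 3 (month_end (apply 1% monthly interest)): balance=$1989.19 total_interest=$39.19
After 4 (year_end (apply 12% annual interest)): balance=$2227.89 total_interest=$277.89
After 5 (year_end (apply 12% annual interest)): balance=$2495.23 total_interest=$545.23
After 6 (month_end (apply 1% monthly interest)): balance=$2520.18 total_interest=$570.18
After 7 (deposit($1000)): balance=$3520.18 total_interest=$570.18
After 8 (deposit($500)): balance=$4020.18 total_interest=$570.18
After 9 (deposit($500)): balance=$4520.18 total_interest=$570.18
After 10 (deposit($200)): balance=$4720.18 total_interest=$570.18
After 11 (withdraw($100)): balance=$4620.18 total_interest=$570.18

Answer: 570.18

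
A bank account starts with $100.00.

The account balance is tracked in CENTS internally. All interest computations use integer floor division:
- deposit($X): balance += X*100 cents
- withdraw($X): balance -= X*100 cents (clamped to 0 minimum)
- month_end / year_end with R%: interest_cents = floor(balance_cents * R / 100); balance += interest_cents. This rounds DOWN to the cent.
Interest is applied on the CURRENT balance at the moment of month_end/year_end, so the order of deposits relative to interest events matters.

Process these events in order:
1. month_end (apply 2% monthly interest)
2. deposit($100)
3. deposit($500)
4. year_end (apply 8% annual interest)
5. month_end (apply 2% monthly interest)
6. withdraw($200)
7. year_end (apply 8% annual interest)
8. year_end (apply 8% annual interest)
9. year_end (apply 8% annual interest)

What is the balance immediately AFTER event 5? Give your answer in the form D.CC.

Answer: 773.32

Derivation:
After 1 (month_end (apply 2% monthly interest)): balance=$102.00 total_interest=$2.00
After 2 (deposit($100)): balance=$202.00 total_interest=$2.00
After 3 (deposit($500)): balance=$702.00 total_interest=$2.00
After 4 (year_end (apply 8% annual interest)): balance=$758.16 total_interest=$58.16
After 5 (month_end (apply 2% monthly interest)): balance=$773.32 total_interest=$73.32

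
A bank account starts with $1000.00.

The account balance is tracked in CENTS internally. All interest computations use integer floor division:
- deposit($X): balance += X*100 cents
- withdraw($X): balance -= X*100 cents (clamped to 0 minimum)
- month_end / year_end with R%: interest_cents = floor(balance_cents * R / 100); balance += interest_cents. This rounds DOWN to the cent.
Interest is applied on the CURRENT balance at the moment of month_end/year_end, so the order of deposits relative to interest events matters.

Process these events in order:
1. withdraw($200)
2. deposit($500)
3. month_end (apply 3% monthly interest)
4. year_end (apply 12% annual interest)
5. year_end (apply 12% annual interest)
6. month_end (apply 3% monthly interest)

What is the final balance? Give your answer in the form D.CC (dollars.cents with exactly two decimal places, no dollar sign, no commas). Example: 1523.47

Answer: 1730.02

Derivation:
After 1 (withdraw($200)): balance=$800.00 total_interest=$0.00
After 2 (deposit($500)): balance=$1300.00 total_interest=$0.00
After 3 (month_end (apply 3% monthly interest)): balance=$1339.00 total_interest=$39.00
After 4 (year_end (apply 12% annual interest)): balance=$1499.68 total_interest=$199.68
After 5 (year_end (apply 12% annual interest)): balance=$1679.64 total_interest=$379.64
After 6 (month_end (apply 3% monthly interest)): balance=$1730.02 total_interest=$430.02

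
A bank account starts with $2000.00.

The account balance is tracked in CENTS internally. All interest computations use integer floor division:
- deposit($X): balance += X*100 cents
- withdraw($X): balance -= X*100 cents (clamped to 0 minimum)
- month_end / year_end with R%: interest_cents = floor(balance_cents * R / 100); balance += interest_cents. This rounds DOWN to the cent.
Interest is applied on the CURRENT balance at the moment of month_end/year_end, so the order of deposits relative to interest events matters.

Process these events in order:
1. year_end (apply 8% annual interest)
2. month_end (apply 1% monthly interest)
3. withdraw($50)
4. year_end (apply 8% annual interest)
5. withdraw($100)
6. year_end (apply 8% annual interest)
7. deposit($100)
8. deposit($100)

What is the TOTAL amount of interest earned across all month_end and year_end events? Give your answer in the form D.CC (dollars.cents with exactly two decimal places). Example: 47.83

After 1 (year_end (apply 8% annual interest)): balance=$2160.00 total_interest=$160.00
After 2 (month_end (apply 1% monthly interest)): balance=$2181.60 total_interest=$181.60
After 3 (withdraw($50)): balance=$2131.60 total_interest=$181.60
After 4 (year_end (apply 8% annual interest)): balance=$2302.12 total_interest=$352.12
After 5 (withdraw($100)): balance=$2202.12 total_interest=$352.12
After 6 (year_end (apply 8% annual interest)): balance=$2378.28 total_interest=$528.28
After 7 (deposit($100)): balance=$2478.28 total_interest=$528.28
After 8 (deposit($100)): balance=$2578.28 total_interest=$528.28

Answer: 528.28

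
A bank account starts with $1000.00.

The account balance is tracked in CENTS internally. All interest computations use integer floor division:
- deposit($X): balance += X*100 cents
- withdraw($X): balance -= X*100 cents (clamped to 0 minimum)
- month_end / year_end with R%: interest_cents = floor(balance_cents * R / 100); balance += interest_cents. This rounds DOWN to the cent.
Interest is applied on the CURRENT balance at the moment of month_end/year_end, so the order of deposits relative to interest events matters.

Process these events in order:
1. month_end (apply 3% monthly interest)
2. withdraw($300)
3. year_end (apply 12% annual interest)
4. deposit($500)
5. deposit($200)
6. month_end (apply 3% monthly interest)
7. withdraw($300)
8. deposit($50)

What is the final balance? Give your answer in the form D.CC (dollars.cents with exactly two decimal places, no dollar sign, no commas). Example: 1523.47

Answer: 1313.12

Derivation:
After 1 (month_end (apply 3% monthly interest)): balance=$1030.00 total_interest=$30.00
After 2 (withdraw($300)): balance=$730.00 total_interest=$30.00
After 3 (year_end (apply 12% annual interest)): balance=$817.60 total_interest=$117.60
After 4 (deposit($500)): balance=$1317.60 total_interest=$117.60
After 5 (deposit($200)): balance=$1517.60 total_interest=$117.60
After 6 (month_end (apply 3% monthly interest)): balance=$1563.12 total_interest=$163.12
After 7 (withdraw($300)): balance=$1263.12 total_interest=$163.12
After 8 (deposit($50)): balance=$1313.12 total_interest=$163.12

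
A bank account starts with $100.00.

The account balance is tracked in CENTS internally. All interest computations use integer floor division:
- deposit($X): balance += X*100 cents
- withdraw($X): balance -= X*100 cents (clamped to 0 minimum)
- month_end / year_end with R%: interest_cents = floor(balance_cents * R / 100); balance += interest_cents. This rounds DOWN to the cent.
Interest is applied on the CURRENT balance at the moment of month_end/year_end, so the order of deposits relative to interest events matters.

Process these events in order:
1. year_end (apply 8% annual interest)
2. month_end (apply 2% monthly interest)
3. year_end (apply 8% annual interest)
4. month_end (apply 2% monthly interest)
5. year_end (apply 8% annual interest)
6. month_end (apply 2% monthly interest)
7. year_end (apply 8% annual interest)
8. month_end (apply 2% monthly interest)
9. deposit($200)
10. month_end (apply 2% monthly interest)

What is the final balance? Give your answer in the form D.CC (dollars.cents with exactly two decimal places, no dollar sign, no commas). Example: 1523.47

Answer: 354.17

Derivation:
After 1 (year_end (apply 8% annual interest)): balance=$108.00 total_interest=$8.00
After 2 (month_end (apply 2% monthly interest)): balance=$110.16 total_interest=$10.16
After 3 (year_end (apply 8% annual interest)): balance=$118.97 total_interest=$18.97
After 4 (month_end (apply 2% monthly interest)): balance=$121.34 total_interest=$21.34
After 5 (year_end (apply 8% annual interest)): balance=$131.04 total_interest=$31.04
After 6 (month_end (apply 2% monthly interest)): balance=$133.66 total_interest=$33.66
After 7 (year_end (apply 8% annual interest)): balance=$144.35 total_interest=$44.35
After 8 (month_end (apply 2% monthly interest)): balance=$147.23 total_interest=$47.23
After 9 (deposit($200)): balance=$347.23 total_interest=$47.23
After 10 (month_end (apply 2% monthly interest)): balance=$354.17 total_interest=$54.17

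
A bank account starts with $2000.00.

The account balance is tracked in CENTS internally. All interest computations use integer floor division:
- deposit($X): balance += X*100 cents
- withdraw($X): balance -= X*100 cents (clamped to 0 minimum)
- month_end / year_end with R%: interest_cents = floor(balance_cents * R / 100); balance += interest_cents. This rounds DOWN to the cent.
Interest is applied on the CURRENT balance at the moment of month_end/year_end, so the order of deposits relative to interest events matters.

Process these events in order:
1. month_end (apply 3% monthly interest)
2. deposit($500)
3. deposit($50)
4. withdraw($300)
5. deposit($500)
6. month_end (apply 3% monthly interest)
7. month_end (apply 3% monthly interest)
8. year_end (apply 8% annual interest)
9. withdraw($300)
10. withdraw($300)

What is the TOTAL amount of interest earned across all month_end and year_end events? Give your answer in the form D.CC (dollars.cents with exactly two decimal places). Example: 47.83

After 1 (month_end (apply 3% monthly interest)): balance=$2060.00 total_interest=$60.00
After 2 (deposit($500)): balance=$2560.00 total_interest=$60.00
After 3 (deposit($50)): balance=$2610.00 total_interest=$60.00
After 4 (withdraw($300)): balance=$2310.00 total_interest=$60.00
After 5 (deposit($500)): balance=$2810.00 total_interest=$60.00
After 6 (month_end (apply 3% monthly interest)): balance=$2894.30 total_interest=$144.30
After 7 (month_end (apply 3% monthly interest)): balance=$2981.12 total_interest=$231.12
After 8 (year_end (apply 8% annual interest)): balance=$3219.60 total_interest=$469.60
After 9 (withdraw($300)): balance=$2919.60 total_interest=$469.60
After 10 (withdraw($300)): balance=$2619.60 total_interest=$469.60

Answer: 469.60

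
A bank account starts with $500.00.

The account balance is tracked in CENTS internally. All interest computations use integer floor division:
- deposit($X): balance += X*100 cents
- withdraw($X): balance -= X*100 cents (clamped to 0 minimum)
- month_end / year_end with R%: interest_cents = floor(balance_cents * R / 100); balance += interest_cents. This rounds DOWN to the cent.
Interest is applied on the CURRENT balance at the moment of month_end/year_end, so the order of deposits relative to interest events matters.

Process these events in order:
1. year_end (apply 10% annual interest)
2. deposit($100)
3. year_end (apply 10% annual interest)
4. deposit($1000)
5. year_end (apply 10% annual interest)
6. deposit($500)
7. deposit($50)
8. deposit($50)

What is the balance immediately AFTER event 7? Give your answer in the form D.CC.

After 1 (year_end (apply 10% annual interest)): balance=$550.00 total_interest=$50.00
After 2 (deposit($100)): balance=$650.00 total_interest=$50.00
After 3 (year_end (apply 10% annual interest)): balance=$715.00 total_interest=$115.00
After 4 (deposit($1000)): balance=$1715.00 total_interest=$115.00
After 5 (year_end (apply 10% annual interest)): balance=$1886.50 total_interest=$286.50
After 6 (deposit($500)): balance=$2386.50 total_interest=$286.50
After 7 (deposit($50)): balance=$2436.50 total_interest=$286.50

Answer: 2436.50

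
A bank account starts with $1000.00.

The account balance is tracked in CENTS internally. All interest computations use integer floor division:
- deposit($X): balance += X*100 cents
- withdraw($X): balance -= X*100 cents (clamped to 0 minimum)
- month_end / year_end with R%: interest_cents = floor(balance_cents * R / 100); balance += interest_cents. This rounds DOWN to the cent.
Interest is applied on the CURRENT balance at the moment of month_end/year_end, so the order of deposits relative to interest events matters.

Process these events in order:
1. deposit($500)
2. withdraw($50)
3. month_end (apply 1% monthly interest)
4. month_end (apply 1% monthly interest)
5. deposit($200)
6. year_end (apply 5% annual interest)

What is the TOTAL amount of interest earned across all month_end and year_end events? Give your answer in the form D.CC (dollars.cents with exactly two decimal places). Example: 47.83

Answer: 113.09

Derivation:
After 1 (deposit($500)): balance=$1500.00 total_interest=$0.00
After 2 (withdraw($50)): balance=$1450.00 total_interest=$0.00
After 3 (month_end (apply 1% monthly interest)): balance=$1464.50 total_interest=$14.50
After 4 (month_end (apply 1% monthly interest)): balance=$1479.14 total_interest=$29.14
After 5 (deposit($200)): balance=$1679.14 total_interest=$29.14
After 6 (year_end (apply 5% annual interest)): balance=$1763.09 total_interest=$113.09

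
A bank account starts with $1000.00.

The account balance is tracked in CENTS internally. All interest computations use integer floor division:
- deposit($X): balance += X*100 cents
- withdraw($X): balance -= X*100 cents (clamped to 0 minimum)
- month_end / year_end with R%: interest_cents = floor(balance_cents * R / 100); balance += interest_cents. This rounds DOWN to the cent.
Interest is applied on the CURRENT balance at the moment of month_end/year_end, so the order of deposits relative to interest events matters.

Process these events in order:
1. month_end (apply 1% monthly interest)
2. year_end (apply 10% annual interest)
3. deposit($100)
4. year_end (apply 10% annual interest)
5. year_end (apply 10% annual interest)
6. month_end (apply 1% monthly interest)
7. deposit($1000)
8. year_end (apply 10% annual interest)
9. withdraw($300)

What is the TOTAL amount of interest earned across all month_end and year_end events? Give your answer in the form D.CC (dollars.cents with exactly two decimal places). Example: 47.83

After 1 (month_end (apply 1% monthly interest)): balance=$1010.00 total_interest=$10.00
After 2 (year_end (apply 10% annual interest)): balance=$1111.00 total_interest=$111.00
After 3 (deposit($100)): balance=$1211.00 total_interest=$111.00
After 4 (year_end (apply 10% annual interest)): balance=$1332.10 total_interest=$232.10
After 5 (year_end (apply 10% annual interest)): balance=$1465.31 total_interest=$365.31
After 6 (month_end (apply 1% monthly interest)): balance=$1479.96 total_interest=$379.96
After 7 (deposit($1000)): balance=$2479.96 total_interest=$379.96
After 8 (year_end (apply 10% annual interest)): balance=$2727.95 total_interest=$627.95
After 9 (withdraw($300)): balance=$2427.95 total_interest=$627.95

Answer: 627.95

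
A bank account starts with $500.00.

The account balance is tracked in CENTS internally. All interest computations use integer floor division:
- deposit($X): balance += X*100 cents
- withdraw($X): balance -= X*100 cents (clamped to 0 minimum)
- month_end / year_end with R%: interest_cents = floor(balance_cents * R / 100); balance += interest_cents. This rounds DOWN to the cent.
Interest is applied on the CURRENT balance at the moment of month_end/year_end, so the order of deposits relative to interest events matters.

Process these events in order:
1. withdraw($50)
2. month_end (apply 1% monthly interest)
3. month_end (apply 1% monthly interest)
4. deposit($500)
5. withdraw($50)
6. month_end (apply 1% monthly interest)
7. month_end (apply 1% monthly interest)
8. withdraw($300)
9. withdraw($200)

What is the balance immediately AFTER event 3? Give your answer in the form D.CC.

Answer: 459.04

Derivation:
After 1 (withdraw($50)): balance=$450.00 total_interest=$0.00
After 2 (month_end (apply 1% monthly interest)): balance=$454.50 total_interest=$4.50
After 3 (month_end (apply 1% monthly interest)): balance=$459.04 total_interest=$9.04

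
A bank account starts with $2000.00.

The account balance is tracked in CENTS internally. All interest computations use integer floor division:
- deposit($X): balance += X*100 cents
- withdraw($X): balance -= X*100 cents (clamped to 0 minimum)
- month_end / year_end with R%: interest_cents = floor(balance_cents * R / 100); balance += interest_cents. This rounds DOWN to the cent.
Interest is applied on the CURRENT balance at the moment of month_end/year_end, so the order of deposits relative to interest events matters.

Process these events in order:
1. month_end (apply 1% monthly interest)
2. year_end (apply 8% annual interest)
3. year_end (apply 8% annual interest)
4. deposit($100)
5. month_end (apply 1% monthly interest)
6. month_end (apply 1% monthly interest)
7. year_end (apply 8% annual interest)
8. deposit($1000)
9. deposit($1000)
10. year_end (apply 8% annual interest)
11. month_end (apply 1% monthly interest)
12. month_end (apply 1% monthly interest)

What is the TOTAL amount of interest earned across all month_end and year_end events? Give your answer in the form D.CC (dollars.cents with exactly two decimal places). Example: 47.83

Answer: 1084.53

Derivation:
After 1 (month_end (apply 1% monthly interest)): balance=$2020.00 total_interest=$20.00
After 2 (year_end (apply 8% annual interest)): balance=$2181.60 total_interest=$181.60
After 3 (year_end (apply 8% annual interest)): balance=$2356.12 total_interest=$356.12
After 4 (deposit($100)): balance=$2456.12 total_interest=$356.12
After 5 (month_end (apply 1% monthly interest)): balance=$2480.68 total_interest=$380.68
After 6 (month_end (apply 1% monthly interest)): balance=$2505.48 total_interest=$405.48
After 7 (year_end (apply 8% annual interest)): balance=$2705.91 total_interest=$605.91
After 8 (deposit($1000)): balance=$3705.91 total_interest=$605.91
After 9 (deposit($1000)): balance=$4705.91 total_interest=$605.91
After 10 (year_end (apply 8% annual interest)): balance=$5082.38 total_interest=$982.38
After 11 (month_end (apply 1% monthly interest)): balance=$5133.20 total_interest=$1033.20
After 12 (month_end (apply 1% monthly interest)): balance=$5184.53 total_interest=$1084.53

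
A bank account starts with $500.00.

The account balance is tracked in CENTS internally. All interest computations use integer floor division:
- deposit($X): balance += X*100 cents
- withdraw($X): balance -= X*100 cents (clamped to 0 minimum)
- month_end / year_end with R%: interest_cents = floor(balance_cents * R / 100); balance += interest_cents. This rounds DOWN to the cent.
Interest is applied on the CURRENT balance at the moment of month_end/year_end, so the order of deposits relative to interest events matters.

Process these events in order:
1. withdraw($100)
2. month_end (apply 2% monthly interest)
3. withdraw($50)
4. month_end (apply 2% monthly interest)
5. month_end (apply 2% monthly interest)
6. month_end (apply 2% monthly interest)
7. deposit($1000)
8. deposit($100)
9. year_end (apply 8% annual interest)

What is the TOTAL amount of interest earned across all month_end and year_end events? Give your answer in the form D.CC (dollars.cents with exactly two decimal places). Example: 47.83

Answer: 148.29

Derivation:
After 1 (withdraw($100)): balance=$400.00 total_interest=$0.00
After 2 (month_end (apply 2% monthly interest)): balance=$408.00 total_interest=$8.00
After 3 (withdraw($50)): balance=$358.00 total_interest=$8.00
After 4 (month_end (apply 2% monthly interest)): balance=$365.16 total_interest=$15.16
After 5 (month_end (apply 2% monthly interest)): balance=$372.46 total_interest=$22.46
After 6 (month_end (apply 2% monthly interest)): balance=$379.90 total_interest=$29.90
After 7 (deposit($1000)): balance=$1379.90 total_interest=$29.90
After 8 (deposit($100)): balance=$1479.90 total_interest=$29.90
After 9 (year_end (apply 8% annual interest)): balance=$1598.29 total_interest=$148.29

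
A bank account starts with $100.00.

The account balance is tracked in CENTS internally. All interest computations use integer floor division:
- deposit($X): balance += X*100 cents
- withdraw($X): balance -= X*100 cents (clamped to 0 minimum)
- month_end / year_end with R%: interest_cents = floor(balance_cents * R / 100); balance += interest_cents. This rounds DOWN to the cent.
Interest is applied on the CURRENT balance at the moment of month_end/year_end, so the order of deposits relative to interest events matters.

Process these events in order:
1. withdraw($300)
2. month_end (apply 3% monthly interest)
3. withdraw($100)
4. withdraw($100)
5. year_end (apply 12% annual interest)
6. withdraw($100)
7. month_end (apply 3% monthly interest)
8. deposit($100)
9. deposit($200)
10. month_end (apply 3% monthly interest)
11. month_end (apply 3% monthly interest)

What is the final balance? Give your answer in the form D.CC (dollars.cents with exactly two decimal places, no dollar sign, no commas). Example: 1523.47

After 1 (withdraw($300)): balance=$0.00 total_interest=$0.00
After 2 (month_end (apply 3% monthly interest)): balance=$0.00 total_interest=$0.00
After 3 (withdraw($100)): balance=$0.00 total_interest=$0.00
After 4 (withdraw($100)): balance=$0.00 total_interest=$0.00
After 5 (year_end (apply 12% annual interest)): balance=$0.00 total_interest=$0.00
After 6 (withdraw($100)): balance=$0.00 total_interest=$0.00
After 7 (month_end (apply 3% monthly interest)): balance=$0.00 total_interest=$0.00
After 8 (deposit($100)): balance=$100.00 total_interest=$0.00
After 9 (deposit($200)): balance=$300.00 total_interest=$0.00
After 10 (month_end (apply 3% monthly interest)): balance=$309.00 total_interest=$9.00
After 11 (month_end (apply 3% monthly interest)): balance=$318.27 total_interest=$18.27

Answer: 318.27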